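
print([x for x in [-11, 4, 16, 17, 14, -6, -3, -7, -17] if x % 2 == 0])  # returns [4, 16, 14, -6]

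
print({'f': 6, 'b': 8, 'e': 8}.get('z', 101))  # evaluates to 101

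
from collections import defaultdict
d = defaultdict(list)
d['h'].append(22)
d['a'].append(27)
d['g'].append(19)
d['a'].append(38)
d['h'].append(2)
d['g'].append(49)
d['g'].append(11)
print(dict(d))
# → {'h': [22, 2], 'a': [27, 38], 'g': [19, 49, 11]}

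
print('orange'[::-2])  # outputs enr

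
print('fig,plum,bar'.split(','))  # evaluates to ['fig', 'plum', 'bar']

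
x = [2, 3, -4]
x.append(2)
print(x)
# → [2, 3, -4, 2]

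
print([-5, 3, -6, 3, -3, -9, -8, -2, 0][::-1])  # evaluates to [0, -2, -8, -9, -3, 3, -6, 3, -5]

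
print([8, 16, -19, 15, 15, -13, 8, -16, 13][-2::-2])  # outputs [-16, -13, 15, 16]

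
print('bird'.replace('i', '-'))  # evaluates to b-rd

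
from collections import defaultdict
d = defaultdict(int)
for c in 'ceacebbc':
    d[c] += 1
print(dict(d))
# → {'c': 3, 'e': 2, 'a': 1, 'b': 2}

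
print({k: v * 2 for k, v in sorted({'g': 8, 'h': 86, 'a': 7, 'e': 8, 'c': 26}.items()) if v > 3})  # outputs {'a': 14, 'c': 52, 'e': 16, 'g': 16, 'h': 172}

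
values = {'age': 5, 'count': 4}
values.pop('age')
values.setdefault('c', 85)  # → 85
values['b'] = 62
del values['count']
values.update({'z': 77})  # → {'c': 85, 'b': 62, 'z': 77}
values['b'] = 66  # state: {'c': 85, 'b': 66, 'z': 77}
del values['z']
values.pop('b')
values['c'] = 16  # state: {'c': 16}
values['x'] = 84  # {'c': 16, 'x': 84}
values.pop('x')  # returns 84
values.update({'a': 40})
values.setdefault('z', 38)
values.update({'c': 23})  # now {'c': 23, 'a': 40, 'z': 38}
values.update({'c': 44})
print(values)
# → {'c': 44, 'a': 40, 'z': 38}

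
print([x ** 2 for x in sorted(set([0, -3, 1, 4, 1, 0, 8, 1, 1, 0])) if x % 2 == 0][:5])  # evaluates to [0, 16, 64]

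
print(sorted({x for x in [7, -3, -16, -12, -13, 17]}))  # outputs [-16, -13, -12, -3, 7, 17]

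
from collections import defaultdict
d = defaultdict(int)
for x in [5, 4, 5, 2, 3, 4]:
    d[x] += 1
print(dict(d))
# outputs {5: 2, 4: 2, 2: 1, 3: 1}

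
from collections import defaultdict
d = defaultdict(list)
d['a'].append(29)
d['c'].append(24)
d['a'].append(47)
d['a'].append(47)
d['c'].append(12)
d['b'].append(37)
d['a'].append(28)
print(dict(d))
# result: {'a': [29, 47, 47, 28], 'c': [24, 12], 'b': [37]}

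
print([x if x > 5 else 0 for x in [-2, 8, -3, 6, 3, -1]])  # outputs [0, 8, 0, 6, 0, 0]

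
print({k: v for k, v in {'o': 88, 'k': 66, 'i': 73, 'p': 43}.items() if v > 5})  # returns {'o': 88, 'k': 66, 'i': 73, 'p': 43}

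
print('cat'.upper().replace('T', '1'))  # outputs CA1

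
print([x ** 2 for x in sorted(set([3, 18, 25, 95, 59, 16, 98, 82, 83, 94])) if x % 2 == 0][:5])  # [256, 324, 6724, 8836, 9604]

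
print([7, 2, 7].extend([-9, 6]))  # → None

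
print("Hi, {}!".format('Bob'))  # Hi, Bob!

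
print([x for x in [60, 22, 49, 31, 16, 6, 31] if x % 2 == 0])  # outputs [60, 22, 16, 6]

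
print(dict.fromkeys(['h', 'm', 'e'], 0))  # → {'h': 0, 'm': 0, 'e': 0}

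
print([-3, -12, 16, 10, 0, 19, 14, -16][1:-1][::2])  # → [-12, 10, 19]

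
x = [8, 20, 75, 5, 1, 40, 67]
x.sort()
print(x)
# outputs [1, 5, 8, 20, 40, 67, 75]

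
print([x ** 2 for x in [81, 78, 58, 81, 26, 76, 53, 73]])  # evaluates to [6561, 6084, 3364, 6561, 676, 5776, 2809, 5329]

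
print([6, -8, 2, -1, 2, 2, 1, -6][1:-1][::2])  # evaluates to [-8, -1, 2]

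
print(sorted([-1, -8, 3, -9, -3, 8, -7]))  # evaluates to [-9, -8, -7, -3, -1, 3, 8]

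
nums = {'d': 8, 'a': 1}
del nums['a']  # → {'d': 8}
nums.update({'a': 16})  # {'d': 8, 'a': 16}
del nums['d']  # {'a': 16}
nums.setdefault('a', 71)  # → 16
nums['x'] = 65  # {'a': 16, 'x': 65}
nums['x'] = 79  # {'a': 16, 'x': 79}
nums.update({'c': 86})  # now {'a': 16, 'x': 79, 'c': 86}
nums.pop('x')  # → 79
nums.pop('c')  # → 86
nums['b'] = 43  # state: {'a': 16, 'b': 43}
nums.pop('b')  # 43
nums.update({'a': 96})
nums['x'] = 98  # {'a': 96, 'x': 98}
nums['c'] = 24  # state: {'a': 96, 'x': 98, 'c': 24}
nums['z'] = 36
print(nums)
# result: {'a': 96, 'x': 98, 'c': 24, 'z': 36}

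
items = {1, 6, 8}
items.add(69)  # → {1, 6, 8, 69}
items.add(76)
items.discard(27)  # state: {1, 6, 8, 69, 76}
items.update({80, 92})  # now {1, 6, 8, 69, 76, 80, 92}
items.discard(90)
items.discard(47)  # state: {1, 6, 8, 69, 76, 80, 92}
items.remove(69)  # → {1, 6, 8, 76, 80, 92}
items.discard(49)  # {1, 6, 8, 76, 80, 92}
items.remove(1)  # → {6, 8, 76, 80, 92}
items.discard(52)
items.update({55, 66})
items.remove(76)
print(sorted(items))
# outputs [6, 8, 55, 66, 80, 92]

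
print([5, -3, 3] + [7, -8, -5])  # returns [5, -3, 3, 7, -8, -5]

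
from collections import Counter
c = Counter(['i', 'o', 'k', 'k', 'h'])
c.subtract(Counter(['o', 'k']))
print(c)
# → Counter({'i': 1, 'k': 1, 'h': 1, 'o': 0})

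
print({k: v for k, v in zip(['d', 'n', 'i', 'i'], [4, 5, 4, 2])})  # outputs {'d': 4, 'n': 5, 'i': 2}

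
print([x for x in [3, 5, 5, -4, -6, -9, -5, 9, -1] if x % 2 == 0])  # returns [-4, -6]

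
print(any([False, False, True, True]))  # True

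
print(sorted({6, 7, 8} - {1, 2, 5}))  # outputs [6, 7, 8]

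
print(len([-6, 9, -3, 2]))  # 4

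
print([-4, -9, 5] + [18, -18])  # [-4, -9, 5, 18, -18]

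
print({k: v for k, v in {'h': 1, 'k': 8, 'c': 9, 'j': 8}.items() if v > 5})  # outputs {'k': 8, 'c': 9, 'j': 8}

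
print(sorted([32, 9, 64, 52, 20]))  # [9, 20, 32, 52, 64]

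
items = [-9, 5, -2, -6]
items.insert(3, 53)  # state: [-9, 5, -2, 53, -6]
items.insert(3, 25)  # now [-9, 5, -2, 25, 53, -6]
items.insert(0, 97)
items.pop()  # -6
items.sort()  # [-9, -2, 5, 25, 53, 97]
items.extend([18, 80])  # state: [-9, -2, 5, 25, 53, 97, 18, 80]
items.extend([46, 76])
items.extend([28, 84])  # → [-9, -2, 5, 25, 53, 97, 18, 80, 46, 76, 28, 84]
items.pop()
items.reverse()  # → [28, 76, 46, 80, 18, 97, 53, 25, 5, -2, -9]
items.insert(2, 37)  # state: [28, 76, 37, 46, 80, 18, 97, 53, 25, 5, -2, -9]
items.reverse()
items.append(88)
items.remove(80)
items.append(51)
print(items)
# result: [-9, -2, 5, 25, 53, 97, 18, 46, 37, 76, 28, 88, 51]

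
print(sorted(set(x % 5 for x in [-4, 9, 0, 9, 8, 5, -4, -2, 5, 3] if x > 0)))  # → [0, 3, 4]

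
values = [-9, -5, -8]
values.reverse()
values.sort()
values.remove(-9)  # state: [-8, -5]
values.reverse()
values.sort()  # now [-8, -5]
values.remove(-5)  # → [-8]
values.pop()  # -8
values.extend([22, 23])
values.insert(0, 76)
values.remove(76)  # [22, 23]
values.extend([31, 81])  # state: [22, 23, 31, 81]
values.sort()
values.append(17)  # [22, 23, 31, 81, 17]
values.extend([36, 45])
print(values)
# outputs [22, 23, 31, 81, 17, 36, 45]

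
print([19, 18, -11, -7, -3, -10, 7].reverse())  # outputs None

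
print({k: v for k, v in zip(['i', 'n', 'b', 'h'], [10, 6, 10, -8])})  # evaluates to {'i': 10, 'n': 6, 'b': 10, 'h': -8}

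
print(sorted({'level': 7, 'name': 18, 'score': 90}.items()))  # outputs [('level', 7), ('name', 18), ('score', 90)]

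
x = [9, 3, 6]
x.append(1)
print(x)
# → [9, 3, 6, 1]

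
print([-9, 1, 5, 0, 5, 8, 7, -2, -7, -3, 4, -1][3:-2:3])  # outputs [0, 7, -3]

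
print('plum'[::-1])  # mulp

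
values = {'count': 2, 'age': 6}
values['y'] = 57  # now {'count': 2, 'age': 6, 'y': 57}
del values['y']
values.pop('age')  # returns 6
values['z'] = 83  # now {'count': 2, 'z': 83}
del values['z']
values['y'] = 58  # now {'count': 2, 'y': 58}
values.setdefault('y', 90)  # 58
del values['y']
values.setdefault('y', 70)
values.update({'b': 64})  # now {'count': 2, 'y': 70, 'b': 64}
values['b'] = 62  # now {'count': 2, 'y': 70, 'b': 62}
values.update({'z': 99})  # {'count': 2, 'y': 70, 'b': 62, 'z': 99}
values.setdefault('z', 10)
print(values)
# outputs {'count': 2, 'y': 70, 'b': 62, 'z': 99}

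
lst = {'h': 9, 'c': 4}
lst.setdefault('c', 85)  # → 4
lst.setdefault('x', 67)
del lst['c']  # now {'h': 9, 'x': 67}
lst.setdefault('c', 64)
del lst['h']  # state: {'x': 67, 'c': 64}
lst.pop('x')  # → 67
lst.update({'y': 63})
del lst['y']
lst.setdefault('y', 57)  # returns 57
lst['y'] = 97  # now {'c': 64, 'y': 97}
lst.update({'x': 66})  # {'c': 64, 'y': 97, 'x': 66}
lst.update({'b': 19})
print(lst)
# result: {'c': 64, 'y': 97, 'x': 66, 'b': 19}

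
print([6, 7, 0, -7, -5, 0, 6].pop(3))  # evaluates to -7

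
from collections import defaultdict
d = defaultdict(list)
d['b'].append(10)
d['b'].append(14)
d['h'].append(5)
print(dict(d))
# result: {'b': [10, 14], 'h': [5]}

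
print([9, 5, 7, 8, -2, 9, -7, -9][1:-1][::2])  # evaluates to [5, 8, 9]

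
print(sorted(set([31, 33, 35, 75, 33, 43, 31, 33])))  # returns [31, 33, 35, 43, 75]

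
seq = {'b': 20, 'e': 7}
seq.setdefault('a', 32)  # 32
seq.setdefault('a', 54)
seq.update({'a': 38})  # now {'b': 20, 'e': 7, 'a': 38}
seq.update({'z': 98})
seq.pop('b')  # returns 20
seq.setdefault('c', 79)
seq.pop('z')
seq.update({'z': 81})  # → {'e': 7, 'a': 38, 'c': 79, 'z': 81}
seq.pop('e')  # 7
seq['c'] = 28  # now {'a': 38, 'c': 28, 'z': 81}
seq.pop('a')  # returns 38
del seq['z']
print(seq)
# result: {'c': 28}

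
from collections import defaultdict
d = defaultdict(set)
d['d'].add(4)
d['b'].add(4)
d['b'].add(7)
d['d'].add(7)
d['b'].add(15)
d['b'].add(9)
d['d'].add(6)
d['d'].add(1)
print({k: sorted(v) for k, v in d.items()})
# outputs {'d': [1, 4, 6, 7], 'b': [4, 7, 9, 15]}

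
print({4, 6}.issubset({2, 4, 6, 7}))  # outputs True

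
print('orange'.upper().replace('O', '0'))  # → 0RANGE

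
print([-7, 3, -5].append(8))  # None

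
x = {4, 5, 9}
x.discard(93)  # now {4, 5, 9}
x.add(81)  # {4, 5, 9, 81}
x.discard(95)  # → {4, 5, 9, 81}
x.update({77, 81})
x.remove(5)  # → {4, 9, 77, 81}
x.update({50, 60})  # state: {4, 9, 50, 60, 77, 81}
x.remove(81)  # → {4, 9, 50, 60, 77}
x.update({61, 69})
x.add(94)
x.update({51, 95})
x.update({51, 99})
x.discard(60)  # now {4, 9, 50, 51, 61, 69, 77, 94, 95, 99}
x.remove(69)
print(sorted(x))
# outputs [4, 9, 50, 51, 61, 77, 94, 95, 99]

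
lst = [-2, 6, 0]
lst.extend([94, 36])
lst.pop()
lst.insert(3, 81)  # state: [-2, 6, 0, 81, 94]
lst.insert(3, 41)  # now [-2, 6, 0, 41, 81, 94]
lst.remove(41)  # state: [-2, 6, 0, 81, 94]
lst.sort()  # [-2, 0, 6, 81, 94]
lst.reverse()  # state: [94, 81, 6, 0, -2]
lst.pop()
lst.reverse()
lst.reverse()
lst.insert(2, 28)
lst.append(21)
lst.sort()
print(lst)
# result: [0, 6, 21, 28, 81, 94]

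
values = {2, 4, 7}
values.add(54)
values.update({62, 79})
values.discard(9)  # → {2, 4, 7, 54, 62, 79}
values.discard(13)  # {2, 4, 7, 54, 62, 79}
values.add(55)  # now {2, 4, 7, 54, 55, 62, 79}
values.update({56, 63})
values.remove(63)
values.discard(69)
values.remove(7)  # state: {2, 4, 54, 55, 56, 62, 79}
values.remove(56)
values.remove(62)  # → {2, 4, 54, 55, 79}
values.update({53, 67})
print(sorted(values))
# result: [2, 4, 53, 54, 55, 67, 79]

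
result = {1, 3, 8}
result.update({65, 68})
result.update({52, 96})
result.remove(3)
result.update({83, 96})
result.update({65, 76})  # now {1, 8, 52, 65, 68, 76, 83, 96}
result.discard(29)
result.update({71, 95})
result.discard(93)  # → {1, 8, 52, 65, 68, 71, 76, 83, 95, 96}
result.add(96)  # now {1, 8, 52, 65, 68, 71, 76, 83, 95, 96}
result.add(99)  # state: {1, 8, 52, 65, 68, 71, 76, 83, 95, 96, 99}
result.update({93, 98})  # {1, 8, 52, 65, 68, 71, 76, 83, 93, 95, 96, 98, 99}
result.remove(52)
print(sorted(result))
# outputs [1, 8, 65, 68, 71, 76, 83, 93, 95, 96, 98, 99]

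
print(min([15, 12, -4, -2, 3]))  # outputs -4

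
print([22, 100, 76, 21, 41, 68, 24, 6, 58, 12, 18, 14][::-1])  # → [14, 18, 12, 58, 6, 24, 68, 41, 21, 76, 100, 22]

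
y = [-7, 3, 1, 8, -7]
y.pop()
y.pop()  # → 8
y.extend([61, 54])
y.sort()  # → [-7, 1, 3, 54, 61]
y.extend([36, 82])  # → [-7, 1, 3, 54, 61, 36, 82]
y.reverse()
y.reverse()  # [-7, 1, 3, 54, 61, 36, 82]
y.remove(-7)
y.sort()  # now [1, 3, 36, 54, 61, 82]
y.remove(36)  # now [1, 3, 54, 61, 82]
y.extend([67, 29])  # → [1, 3, 54, 61, 82, 67, 29]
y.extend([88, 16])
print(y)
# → [1, 3, 54, 61, 82, 67, 29, 88, 16]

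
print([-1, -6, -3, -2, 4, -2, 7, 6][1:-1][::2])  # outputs [-6, -2, -2]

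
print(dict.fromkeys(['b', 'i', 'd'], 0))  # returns {'b': 0, 'i': 0, 'd': 0}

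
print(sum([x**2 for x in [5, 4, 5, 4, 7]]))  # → 131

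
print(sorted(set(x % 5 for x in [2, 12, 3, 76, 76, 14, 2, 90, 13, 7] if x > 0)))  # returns [0, 1, 2, 3, 4]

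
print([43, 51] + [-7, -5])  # [43, 51, -7, -5]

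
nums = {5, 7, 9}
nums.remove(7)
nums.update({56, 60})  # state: {5, 9, 56, 60}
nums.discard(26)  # {5, 9, 56, 60}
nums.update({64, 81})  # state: {5, 9, 56, 60, 64, 81}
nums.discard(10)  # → {5, 9, 56, 60, 64, 81}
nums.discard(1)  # {5, 9, 56, 60, 64, 81}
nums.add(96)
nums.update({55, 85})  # {5, 9, 55, 56, 60, 64, 81, 85, 96}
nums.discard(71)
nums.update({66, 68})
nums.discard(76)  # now {5, 9, 55, 56, 60, 64, 66, 68, 81, 85, 96}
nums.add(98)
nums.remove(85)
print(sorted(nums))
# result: [5, 9, 55, 56, 60, 64, 66, 68, 81, 96, 98]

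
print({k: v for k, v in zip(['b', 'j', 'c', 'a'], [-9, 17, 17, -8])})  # {'b': -9, 'j': 17, 'c': 17, 'a': -8}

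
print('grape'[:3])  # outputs gra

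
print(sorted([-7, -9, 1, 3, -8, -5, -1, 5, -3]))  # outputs [-9, -8, -7, -5, -3, -1, 1, 3, 5]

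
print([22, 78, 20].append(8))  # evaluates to None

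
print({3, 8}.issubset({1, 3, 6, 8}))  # True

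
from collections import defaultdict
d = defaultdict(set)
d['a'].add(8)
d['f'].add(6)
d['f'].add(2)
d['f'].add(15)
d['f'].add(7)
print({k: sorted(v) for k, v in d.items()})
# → {'a': [8], 'f': [2, 6, 7, 15]}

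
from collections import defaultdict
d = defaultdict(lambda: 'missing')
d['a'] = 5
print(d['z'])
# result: missing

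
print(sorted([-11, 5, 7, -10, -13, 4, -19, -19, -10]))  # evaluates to [-19, -19, -13, -11, -10, -10, 4, 5, 7]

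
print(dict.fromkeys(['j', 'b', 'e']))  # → {'j': None, 'b': None, 'e': None}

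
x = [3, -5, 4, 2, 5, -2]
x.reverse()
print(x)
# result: [-2, 5, 2, 4, -5, 3]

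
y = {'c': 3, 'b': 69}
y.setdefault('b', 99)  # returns 69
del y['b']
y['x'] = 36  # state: {'c': 3, 'x': 36}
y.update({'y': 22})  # {'c': 3, 'x': 36, 'y': 22}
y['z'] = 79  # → {'c': 3, 'x': 36, 'y': 22, 'z': 79}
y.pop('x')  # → 36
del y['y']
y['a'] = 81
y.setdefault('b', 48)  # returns 48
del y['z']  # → {'c': 3, 'a': 81, 'b': 48}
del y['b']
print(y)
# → {'c': 3, 'a': 81}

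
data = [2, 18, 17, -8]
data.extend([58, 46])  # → [2, 18, 17, -8, 58, 46]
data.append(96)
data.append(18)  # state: [2, 18, 17, -8, 58, 46, 96, 18]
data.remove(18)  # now [2, 17, -8, 58, 46, 96, 18]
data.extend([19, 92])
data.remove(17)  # [2, -8, 58, 46, 96, 18, 19, 92]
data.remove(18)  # [2, -8, 58, 46, 96, 19, 92]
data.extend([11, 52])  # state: [2, -8, 58, 46, 96, 19, 92, 11, 52]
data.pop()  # 52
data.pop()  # 11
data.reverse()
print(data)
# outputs [92, 19, 96, 46, 58, -8, 2]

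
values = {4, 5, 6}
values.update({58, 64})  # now {4, 5, 6, 58, 64}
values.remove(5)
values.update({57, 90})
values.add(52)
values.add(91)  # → {4, 6, 52, 57, 58, 64, 90, 91}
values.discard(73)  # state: {4, 6, 52, 57, 58, 64, 90, 91}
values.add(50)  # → {4, 6, 50, 52, 57, 58, 64, 90, 91}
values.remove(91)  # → {4, 6, 50, 52, 57, 58, 64, 90}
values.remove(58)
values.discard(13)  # {4, 6, 50, 52, 57, 64, 90}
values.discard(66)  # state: {4, 6, 50, 52, 57, 64, 90}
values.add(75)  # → {4, 6, 50, 52, 57, 64, 75, 90}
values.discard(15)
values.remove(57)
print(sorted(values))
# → [4, 6, 50, 52, 64, 75, 90]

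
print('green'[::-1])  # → neerg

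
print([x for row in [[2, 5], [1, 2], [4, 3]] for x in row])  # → [2, 5, 1, 2, 4, 3]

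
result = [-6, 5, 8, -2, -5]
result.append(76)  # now [-6, 5, 8, -2, -5, 76]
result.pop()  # 76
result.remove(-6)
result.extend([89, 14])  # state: [5, 8, -2, -5, 89, 14]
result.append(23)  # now [5, 8, -2, -5, 89, 14, 23]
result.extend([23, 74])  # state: [5, 8, -2, -5, 89, 14, 23, 23, 74]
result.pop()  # 74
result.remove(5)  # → [8, -2, -5, 89, 14, 23, 23]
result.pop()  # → 23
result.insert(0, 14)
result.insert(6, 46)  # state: [14, 8, -2, -5, 89, 14, 46, 23]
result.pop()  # 23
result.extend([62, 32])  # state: [14, 8, -2, -5, 89, 14, 46, 62, 32]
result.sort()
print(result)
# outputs [-5, -2, 8, 14, 14, 32, 46, 62, 89]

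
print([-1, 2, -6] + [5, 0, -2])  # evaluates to [-1, 2, -6, 5, 0, -2]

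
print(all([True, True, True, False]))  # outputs False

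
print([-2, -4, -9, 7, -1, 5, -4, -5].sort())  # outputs None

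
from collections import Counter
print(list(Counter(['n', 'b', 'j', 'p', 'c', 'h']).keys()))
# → ['n', 'b', 'j', 'p', 'c', 'h']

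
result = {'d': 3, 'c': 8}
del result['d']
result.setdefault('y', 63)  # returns 63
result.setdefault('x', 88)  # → 88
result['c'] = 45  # {'c': 45, 'y': 63, 'x': 88}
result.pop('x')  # 88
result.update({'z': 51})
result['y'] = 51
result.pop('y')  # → 51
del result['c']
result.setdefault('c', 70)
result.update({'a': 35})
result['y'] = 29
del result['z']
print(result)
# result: {'c': 70, 'a': 35, 'y': 29}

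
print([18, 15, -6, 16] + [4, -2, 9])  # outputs [18, 15, -6, 16, 4, -2, 9]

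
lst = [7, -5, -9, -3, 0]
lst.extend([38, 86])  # [7, -5, -9, -3, 0, 38, 86]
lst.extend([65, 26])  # [7, -5, -9, -3, 0, 38, 86, 65, 26]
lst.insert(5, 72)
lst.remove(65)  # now [7, -5, -9, -3, 0, 72, 38, 86, 26]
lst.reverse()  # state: [26, 86, 38, 72, 0, -3, -9, -5, 7]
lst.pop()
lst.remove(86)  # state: [26, 38, 72, 0, -3, -9, -5]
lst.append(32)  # [26, 38, 72, 0, -3, -9, -5, 32]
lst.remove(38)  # [26, 72, 0, -3, -9, -5, 32]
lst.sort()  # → [-9, -5, -3, 0, 26, 32, 72]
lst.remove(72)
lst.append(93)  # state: [-9, -5, -3, 0, 26, 32, 93]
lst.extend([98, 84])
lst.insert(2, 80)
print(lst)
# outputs [-9, -5, 80, -3, 0, 26, 32, 93, 98, 84]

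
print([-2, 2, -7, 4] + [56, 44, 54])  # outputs [-2, 2, -7, 4, 56, 44, 54]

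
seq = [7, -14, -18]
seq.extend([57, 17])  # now [7, -14, -18, 57, 17]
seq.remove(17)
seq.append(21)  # [7, -14, -18, 57, 21]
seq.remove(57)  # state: [7, -14, -18, 21]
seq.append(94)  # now [7, -14, -18, 21, 94]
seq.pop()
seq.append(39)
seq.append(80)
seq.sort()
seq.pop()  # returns 80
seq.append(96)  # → [-18, -14, 7, 21, 39, 96]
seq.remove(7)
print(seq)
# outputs [-18, -14, 21, 39, 96]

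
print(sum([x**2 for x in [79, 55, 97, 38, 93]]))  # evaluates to 28768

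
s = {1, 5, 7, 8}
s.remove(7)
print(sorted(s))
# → [1, 5, 8]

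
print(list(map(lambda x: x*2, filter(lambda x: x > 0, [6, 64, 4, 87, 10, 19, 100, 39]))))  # [12, 128, 8, 174, 20, 38, 200, 78]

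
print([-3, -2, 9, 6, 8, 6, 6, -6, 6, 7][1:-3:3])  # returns [-2, 8]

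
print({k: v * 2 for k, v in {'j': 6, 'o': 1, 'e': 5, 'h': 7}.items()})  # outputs {'j': 12, 'o': 2, 'e': 10, 'h': 14}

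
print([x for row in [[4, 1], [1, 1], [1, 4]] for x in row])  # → [4, 1, 1, 1, 1, 4]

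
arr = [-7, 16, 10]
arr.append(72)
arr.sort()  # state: [-7, 10, 16, 72]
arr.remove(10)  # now [-7, 16, 72]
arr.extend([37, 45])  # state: [-7, 16, 72, 37, 45]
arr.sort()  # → [-7, 16, 37, 45, 72]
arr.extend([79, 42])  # [-7, 16, 37, 45, 72, 79, 42]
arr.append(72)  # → [-7, 16, 37, 45, 72, 79, 42, 72]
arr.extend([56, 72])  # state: [-7, 16, 37, 45, 72, 79, 42, 72, 56, 72]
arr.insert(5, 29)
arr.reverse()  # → [72, 56, 72, 42, 79, 29, 72, 45, 37, 16, -7]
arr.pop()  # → -7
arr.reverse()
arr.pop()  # 72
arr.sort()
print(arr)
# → [16, 29, 37, 42, 45, 56, 72, 72, 79]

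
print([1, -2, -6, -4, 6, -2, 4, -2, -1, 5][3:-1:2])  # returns [-4, -2, -2]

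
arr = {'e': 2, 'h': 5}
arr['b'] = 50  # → {'e': 2, 'h': 5, 'b': 50}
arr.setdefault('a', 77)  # 77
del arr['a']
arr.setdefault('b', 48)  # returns 50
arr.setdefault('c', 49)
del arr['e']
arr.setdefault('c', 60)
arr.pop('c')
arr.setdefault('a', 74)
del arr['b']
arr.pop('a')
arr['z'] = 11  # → {'h': 5, 'z': 11}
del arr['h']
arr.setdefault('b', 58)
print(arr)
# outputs {'z': 11, 'b': 58}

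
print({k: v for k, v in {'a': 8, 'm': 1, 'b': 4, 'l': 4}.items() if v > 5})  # {'a': 8}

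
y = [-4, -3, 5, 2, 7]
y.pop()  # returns 7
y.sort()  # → [-4, -3, 2, 5]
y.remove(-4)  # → [-3, 2, 5]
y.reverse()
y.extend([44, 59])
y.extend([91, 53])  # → [5, 2, -3, 44, 59, 91, 53]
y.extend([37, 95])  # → [5, 2, -3, 44, 59, 91, 53, 37, 95]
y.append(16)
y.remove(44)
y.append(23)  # [5, 2, -3, 59, 91, 53, 37, 95, 16, 23]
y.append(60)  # [5, 2, -3, 59, 91, 53, 37, 95, 16, 23, 60]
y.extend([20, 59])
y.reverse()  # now [59, 20, 60, 23, 16, 95, 37, 53, 91, 59, -3, 2, 5]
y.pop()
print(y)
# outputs [59, 20, 60, 23, 16, 95, 37, 53, 91, 59, -3, 2]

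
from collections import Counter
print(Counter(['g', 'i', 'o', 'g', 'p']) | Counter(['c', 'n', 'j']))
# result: Counter({'g': 2, 'i': 1, 'o': 1, 'p': 1, 'c': 1, 'n': 1, 'j': 1})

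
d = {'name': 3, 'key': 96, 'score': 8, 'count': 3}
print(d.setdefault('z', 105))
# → 105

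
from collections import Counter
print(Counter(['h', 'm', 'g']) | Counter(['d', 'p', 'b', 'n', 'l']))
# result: Counter({'h': 1, 'm': 1, 'g': 1, 'd': 1, 'p': 1, 'b': 1, 'n': 1, 'l': 1})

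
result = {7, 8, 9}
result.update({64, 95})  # {7, 8, 9, 64, 95}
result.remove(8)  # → {7, 9, 64, 95}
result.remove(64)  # {7, 9, 95}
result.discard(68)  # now {7, 9, 95}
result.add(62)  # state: {7, 9, 62, 95}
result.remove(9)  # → {7, 62, 95}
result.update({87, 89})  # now {7, 62, 87, 89, 95}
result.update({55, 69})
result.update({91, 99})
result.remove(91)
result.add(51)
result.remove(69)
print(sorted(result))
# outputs [7, 51, 55, 62, 87, 89, 95, 99]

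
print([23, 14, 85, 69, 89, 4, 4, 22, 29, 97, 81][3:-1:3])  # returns [69, 4, 97]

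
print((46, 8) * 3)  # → (46, 8, 46, 8, 46, 8)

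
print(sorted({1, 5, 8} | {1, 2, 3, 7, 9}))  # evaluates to [1, 2, 3, 5, 7, 8, 9]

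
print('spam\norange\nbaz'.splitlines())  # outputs ['spam', 'orange', 'baz']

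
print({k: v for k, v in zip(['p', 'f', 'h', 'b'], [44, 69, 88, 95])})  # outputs {'p': 44, 'f': 69, 'h': 88, 'b': 95}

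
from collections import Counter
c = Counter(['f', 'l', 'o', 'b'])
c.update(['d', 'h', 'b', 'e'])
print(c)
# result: Counter({'b': 2, 'f': 1, 'l': 1, 'o': 1, 'd': 1, 'h': 1, 'e': 1})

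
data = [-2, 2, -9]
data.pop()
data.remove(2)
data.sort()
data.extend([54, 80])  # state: [-2, 54, 80]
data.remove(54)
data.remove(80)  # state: [-2]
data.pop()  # -2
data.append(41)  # [41]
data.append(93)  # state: [41, 93]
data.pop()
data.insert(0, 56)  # [56, 41]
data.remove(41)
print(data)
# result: [56]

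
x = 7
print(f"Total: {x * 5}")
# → Total: 35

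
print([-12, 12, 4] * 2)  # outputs [-12, 12, 4, -12, 12, 4]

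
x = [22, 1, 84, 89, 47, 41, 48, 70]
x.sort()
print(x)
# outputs [1, 22, 41, 47, 48, 70, 84, 89]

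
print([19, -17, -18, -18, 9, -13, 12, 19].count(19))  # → 2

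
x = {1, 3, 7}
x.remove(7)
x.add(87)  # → {1, 3, 87}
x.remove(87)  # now {1, 3}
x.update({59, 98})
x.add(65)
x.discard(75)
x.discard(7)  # {1, 3, 59, 65, 98}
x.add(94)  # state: {1, 3, 59, 65, 94, 98}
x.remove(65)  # {1, 3, 59, 94, 98}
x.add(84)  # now {1, 3, 59, 84, 94, 98}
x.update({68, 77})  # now {1, 3, 59, 68, 77, 84, 94, 98}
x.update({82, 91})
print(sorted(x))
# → [1, 3, 59, 68, 77, 82, 84, 91, 94, 98]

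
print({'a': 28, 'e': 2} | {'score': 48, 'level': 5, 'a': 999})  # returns {'a': 999, 'e': 2, 'score': 48, 'level': 5}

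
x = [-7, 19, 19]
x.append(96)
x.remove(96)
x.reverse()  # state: [19, 19, -7]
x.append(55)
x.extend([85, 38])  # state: [19, 19, -7, 55, 85, 38]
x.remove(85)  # [19, 19, -7, 55, 38]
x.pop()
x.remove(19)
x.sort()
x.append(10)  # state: [-7, 19, 55, 10]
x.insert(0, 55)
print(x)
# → [55, -7, 19, 55, 10]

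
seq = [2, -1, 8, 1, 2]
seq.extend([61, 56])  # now [2, -1, 8, 1, 2, 61, 56]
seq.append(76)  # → [2, -1, 8, 1, 2, 61, 56, 76]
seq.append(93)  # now [2, -1, 8, 1, 2, 61, 56, 76, 93]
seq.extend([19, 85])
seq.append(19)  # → [2, -1, 8, 1, 2, 61, 56, 76, 93, 19, 85, 19]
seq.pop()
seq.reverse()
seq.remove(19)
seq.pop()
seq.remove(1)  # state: [85, 93, 76, 56, 61, 2, 8, -1]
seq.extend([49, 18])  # [85, 93, 76, 56, 61, 2, 8, -1, 49, 18]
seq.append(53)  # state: [85, 93, 76, 56, 61, 2, 8, -1, 49, 18, 53]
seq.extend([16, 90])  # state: [85, 93, 76, 56, 61, 2, 8, -1, 49, 18, 53, 16, 90]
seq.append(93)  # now [85, 93, 76, 56, 61, 2, 8, -1, 49, 18, 53, 16, 90, 93]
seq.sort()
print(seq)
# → [-1, 2, 8, 16, 18, 49, 53, 56, 61, 76, 85, 90, 93, 93]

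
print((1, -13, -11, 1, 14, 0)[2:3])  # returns (-11,)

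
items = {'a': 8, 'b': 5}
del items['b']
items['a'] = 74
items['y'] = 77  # {'a': 74, 'y': 77}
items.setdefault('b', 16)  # 16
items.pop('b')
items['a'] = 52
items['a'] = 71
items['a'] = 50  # {'a': 50, 'y': 77}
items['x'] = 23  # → {'a': 50, 'y': 77, 'x': 23}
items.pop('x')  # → 23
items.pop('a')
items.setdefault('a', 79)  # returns 79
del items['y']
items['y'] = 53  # {'a': 79, 'y': 53}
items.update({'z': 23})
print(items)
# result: {'a': 79, 'y': 53, 'z': 23}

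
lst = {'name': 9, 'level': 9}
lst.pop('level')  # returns 9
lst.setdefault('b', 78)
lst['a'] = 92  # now {'name': 9, 'b': 78, 'a': 92}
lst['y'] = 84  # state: {'name': 9, 'b': 78, 'a': 92, 'y': 84}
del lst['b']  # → {'name': 9, 'a': 92, 'y': 84}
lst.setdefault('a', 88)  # 92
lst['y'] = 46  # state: {'name': 9, 'a': 92, 'y': 46}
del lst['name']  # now {'a': 92, 'y': 46}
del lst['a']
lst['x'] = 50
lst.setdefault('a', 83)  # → 83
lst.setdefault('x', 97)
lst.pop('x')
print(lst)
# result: {'y': 46, 'a': 83}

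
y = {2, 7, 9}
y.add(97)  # {2, 7, 9, 97}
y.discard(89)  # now {2, 7, 9, 97}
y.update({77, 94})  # {2, 7, 9, 77, 94, 97}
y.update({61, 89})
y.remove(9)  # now {2, 7, 61, 77, 89, 94, 97}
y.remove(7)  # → {2, 61, 77, 89, 94, 97}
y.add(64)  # {2, 61, 64, 77, 89, 94, 97}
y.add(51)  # {2, 51, 61, 64, 77, 89, 94, 97}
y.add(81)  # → {2, 51, 61, 64, 77, 81, 89, 94, 97}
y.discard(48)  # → {2, 51, 61, 64, 77, 81, 89, 94, 97}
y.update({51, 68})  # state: {2, 51, 61, 64, 68, 77, 81, 89, 94, 97}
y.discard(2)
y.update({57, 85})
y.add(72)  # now {51, 57, 61, 64, 68, 72, 77, 81, 85, 89, 94, 97}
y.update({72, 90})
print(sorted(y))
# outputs [51, 57, 61, 64, 68, 72, 77, 81, 85, 89, 90, 94, 97]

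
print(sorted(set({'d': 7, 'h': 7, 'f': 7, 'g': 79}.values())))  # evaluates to [7, 79]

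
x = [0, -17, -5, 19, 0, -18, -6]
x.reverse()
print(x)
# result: [-6, -18, 0, 19, -5, -17, 0]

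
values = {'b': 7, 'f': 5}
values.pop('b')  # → 7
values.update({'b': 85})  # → {'f': 5, 'b': 85}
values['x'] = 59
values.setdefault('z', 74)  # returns 74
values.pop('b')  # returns 85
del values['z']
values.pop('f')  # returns 5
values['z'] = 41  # {'x': 59, 'z': 41}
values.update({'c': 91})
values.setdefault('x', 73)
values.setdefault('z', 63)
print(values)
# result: {'x': 59, 'z': 41, 'c': 91}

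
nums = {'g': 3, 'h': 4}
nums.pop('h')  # 4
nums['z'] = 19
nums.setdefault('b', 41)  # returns 41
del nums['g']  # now {'z': 19, 'b': 41}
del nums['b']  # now {'z': 19}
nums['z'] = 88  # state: {'z': 88}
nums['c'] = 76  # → {'z': 88, 'c': 76}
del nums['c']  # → {'z': 88}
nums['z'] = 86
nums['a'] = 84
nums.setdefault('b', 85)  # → 85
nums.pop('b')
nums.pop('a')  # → 84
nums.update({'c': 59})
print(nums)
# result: {'z': 86, 'c': 59}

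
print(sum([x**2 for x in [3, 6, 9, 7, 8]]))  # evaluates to 239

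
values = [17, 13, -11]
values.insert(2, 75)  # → [17, 13, 75, -11]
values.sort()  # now [-11, 13, 17, 75]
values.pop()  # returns 75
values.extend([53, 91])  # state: [-11, 13, 17, 53, 91]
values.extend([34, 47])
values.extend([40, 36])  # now [-11, 13, 17, 53, 91, 34, 47, 40, 36]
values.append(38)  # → [-11, 13, 17, 53, 91, 34, 47, 40, 36, 38]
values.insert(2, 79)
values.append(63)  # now [-11, 13, 79, 17, 53, 91, 34, 47, 40, 36, 38, 63]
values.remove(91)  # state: [-11, 13, 79, 17, 53, 34, 47, 40, 36, 38, 63]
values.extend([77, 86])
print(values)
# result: [-11, 13, 79, 17, 53, 34, 47, 40, 36, 38, 63, 77, 86]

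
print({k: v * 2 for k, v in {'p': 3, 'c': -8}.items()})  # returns {'p': 6, 'c': -16}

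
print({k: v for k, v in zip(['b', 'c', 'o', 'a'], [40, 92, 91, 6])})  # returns {'b': 40, 'c': 92, 'o': 91, 'a': 6}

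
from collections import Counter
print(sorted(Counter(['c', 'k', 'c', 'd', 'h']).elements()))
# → ['c', 'c', 'd', 'h', 'k']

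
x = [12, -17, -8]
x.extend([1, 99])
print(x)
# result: [12, -17, -8, 1, 99]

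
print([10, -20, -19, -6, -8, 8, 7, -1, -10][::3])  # [10, -6, 7]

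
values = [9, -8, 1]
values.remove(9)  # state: [-8, 1]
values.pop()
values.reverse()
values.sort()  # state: [-8]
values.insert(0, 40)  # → [40, -8]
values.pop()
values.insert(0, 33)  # [33, 40]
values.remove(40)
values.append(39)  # [33, 39]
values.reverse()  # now [39, 33]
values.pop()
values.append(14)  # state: [39, 14]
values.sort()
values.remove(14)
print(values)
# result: [39]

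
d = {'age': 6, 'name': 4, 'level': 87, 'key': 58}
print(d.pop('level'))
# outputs 87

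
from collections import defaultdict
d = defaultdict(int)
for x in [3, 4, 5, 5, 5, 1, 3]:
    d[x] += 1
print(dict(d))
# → {3: 2, 4: 1, 5: 3, 1: 1}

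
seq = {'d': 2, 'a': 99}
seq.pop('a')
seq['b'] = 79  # {'d': 2, 'b': 79}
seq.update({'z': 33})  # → {'d': 2, 'b': 79, 'z': 33}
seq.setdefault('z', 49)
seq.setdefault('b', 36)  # 79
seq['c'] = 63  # {'d': 2, 'b': 79, 'z': 33, 'c': 63}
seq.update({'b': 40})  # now {'d': 2, 'b': 40, 'z': 33, 'c': 63}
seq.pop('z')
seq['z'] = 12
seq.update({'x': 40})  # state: {'d': 2, 'b': 40, 'c': 63, 'z': 12, 'x': 40}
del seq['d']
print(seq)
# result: {'b': 40, 'c': 63, 'z': 12, 'x': 40}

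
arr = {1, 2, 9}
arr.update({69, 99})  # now {1, 2, 9, 69, 99}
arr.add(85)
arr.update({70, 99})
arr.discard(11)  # {1, 2, 9, 69, 70, 85, 99}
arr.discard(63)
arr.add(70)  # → {1, 2, 9, 69, 70, 85, 99}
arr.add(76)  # {1, 2, 9, 69, 70, 76, 85, 99}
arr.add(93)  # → {1, 2, 9, 69, 70, 76, 85, 93, 99}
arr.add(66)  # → {1, 2, 9, 66, 69, 70, 76, 85, 93, 99}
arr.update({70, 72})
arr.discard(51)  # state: {1, 2, 9, 66, 69, 70, 72, 76, 85, 93, 99}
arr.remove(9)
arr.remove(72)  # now {1, 2, 66, 69, 70, 76, 85, 93, 99}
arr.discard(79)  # {1, 2, 66, 69, 70, 76, 85, 93, 99}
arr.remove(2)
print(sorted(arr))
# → [1, 66, 69, 70, 76, 85, 93, 99]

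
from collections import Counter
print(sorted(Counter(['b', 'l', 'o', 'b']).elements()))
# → ['b', 'b', 'l', 'o']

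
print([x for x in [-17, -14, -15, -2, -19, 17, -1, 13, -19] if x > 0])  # [17, 13]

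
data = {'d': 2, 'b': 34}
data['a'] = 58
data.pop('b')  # 34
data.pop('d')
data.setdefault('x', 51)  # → 51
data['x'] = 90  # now {'a': 58, 'x': 90}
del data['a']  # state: {'x': 90}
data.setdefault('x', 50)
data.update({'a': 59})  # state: {'x': 90, 'a': 59}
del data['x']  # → {'a': 59}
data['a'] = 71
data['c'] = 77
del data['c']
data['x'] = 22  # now {'a': 71, 'x': 22}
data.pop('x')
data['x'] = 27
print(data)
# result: {'a': 71, 'x': 27}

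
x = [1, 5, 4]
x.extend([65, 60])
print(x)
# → [1, 5, 4, 65, 60]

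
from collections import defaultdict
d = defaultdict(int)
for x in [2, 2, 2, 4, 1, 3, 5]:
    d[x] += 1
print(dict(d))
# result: {2: 3, 4: 1, 1: 1, 3: 1, 5: 1}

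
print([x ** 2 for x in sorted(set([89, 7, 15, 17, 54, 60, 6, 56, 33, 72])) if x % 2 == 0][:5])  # [36, 2916, 3136, 3600, 5184]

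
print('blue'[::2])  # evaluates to bu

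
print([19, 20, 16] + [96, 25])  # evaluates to [19, 20, 16, 96, 25]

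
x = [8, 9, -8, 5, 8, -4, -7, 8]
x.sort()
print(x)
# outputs [-8, -7, -4, 5, 8, 8, 8, 9]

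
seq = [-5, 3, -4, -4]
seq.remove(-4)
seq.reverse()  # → [-4, 3, -5]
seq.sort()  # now [-5, -4, 3]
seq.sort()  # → [-5, -4, 3]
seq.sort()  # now [-5, -4, 3]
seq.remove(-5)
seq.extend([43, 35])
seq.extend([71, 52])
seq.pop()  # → 52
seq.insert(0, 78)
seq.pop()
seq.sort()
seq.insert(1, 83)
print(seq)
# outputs [-4, 83, 3, 35, 43, 78]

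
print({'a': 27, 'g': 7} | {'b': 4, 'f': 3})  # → {'a': 27, 'g': 7, 'b': 4, 'f': 3}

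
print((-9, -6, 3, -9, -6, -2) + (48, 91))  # (-9, -6, 3, -9, -6, -2, 48, 91)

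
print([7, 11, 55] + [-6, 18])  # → [7, 11, 55, -6, 18]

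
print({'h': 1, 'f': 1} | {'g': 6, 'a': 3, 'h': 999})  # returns {'h': 999, 'f': 1, 'g': 6, 'a': 3}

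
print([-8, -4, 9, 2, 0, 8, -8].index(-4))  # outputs 1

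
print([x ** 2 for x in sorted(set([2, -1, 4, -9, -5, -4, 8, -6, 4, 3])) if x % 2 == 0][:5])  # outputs [36, 16, 4, 16, 64]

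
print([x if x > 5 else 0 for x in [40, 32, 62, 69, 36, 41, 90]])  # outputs [40, 32, 62, 69, 36, 41, 90]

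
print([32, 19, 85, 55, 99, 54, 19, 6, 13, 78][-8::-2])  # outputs [85, 32]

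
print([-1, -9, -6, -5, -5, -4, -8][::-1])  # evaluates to [-8, -4, -5, -5, -6, -9, -1]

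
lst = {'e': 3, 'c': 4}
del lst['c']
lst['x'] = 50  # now {'e': 3, 'x': 50}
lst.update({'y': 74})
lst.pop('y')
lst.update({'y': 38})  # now {'e': 3, 'x': 50, 'y': 38}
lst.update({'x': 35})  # {'e': 3, 'x': 35, 'y': 38}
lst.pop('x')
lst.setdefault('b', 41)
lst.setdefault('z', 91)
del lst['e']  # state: {'y': 38, 'b': 41, 'z': 91}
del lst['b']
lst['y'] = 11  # {'y': 11, 'z': 91}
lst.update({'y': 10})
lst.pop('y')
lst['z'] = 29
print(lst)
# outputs {'z': 29}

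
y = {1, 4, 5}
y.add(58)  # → {1, 4, 5, 58}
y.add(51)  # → {1, 4, 5, 51, 58}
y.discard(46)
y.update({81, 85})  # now {1, 4, 5, 51, 58, 81, 85}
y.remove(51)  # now {1, 4, 5, 58, 81, 85}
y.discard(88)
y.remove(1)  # {4, 5, 58, 81, 85}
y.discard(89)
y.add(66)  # {4, 5, 58, 66, 81, 85}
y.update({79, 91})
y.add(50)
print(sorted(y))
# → [4, 5, 50, 58, 66, 79, 81, 85, 91]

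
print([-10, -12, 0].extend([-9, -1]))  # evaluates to None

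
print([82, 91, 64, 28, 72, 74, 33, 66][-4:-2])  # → [72, 74]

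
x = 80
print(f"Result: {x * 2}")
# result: Result: 160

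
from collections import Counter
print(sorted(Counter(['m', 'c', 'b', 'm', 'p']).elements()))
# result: ['b', 'c', 'm', 'm', 'p']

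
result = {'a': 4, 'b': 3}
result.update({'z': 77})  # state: {'a': 4, 'b': 3, 'z': 77}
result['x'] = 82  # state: {'a': 4, 'b': 3, 'z': 77, 'x': 82}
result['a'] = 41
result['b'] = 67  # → {'a': 41, 'b': 67, 'z': 77, 'x': 82}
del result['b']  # {'a': 41, 'z': 77, 'x': 82}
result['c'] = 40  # {'a': 41, 'z': 77, 'x': 82, 'c': 40}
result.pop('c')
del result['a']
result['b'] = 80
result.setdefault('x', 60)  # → 82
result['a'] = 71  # {'z': 77, 'x': 82, 'b': 80, 'a': 71}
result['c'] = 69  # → {'z': 77, 'x': 82, 'b': 80, 'a': 71, 'c': 69}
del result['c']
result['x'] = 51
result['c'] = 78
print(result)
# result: {'z': 77, 'x': 51, 'b': 80, 'a': 71, 'c': 78}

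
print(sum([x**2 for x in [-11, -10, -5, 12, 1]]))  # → 391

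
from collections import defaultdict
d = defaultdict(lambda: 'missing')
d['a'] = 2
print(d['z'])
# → missing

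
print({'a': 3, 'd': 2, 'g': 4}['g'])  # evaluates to 4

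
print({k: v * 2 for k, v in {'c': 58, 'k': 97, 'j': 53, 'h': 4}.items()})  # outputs {'c': 116, 'k': 194, 'j': 106, 'h': 8}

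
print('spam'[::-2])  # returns mp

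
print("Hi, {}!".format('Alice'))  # Hi, Alice!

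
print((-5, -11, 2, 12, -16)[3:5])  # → (12, -16)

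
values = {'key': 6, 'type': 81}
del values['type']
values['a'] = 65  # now {'key': 6, 'a': 65}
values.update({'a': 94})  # {'key': 6, 'a': 94}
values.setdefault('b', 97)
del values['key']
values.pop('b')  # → 97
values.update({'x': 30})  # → {'a': 94, 'x': 30}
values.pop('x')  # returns 30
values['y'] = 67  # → {'a': 94, 'y': 67}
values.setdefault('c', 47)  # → 47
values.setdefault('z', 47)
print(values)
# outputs {'a': 94, 'y': 67, 'c': 47, 'z': 47}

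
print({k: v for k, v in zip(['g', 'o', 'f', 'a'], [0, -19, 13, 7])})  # {'g': 0, 'o': -19, 'f': 13, 'a': 7}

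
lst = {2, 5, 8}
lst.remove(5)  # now {2, 8}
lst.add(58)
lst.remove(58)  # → {2, 8}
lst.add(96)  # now {2, 8, 96}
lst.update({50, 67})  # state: {2, 8, 50, 67, 96}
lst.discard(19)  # {2, 8, 50, 67, 96}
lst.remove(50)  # {2, 8, 67, 96}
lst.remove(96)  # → {2, 8, 67}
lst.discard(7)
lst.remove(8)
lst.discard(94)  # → {2, 67}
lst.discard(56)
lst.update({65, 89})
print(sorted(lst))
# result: [2, 65, 67, 89]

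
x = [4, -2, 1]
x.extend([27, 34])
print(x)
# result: [4, -2, 1, 27, 34]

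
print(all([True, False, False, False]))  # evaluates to False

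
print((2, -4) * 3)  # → (2, -4, 2, -4, 2, -4)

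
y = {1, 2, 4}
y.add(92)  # {1, 2, 4, 92}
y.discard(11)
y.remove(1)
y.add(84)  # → {2, 4, 84, 92}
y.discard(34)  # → {2, 4, 84, 92}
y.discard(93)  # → {2, 4, 84, 92}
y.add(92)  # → {2, 4, 84, 92}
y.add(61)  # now {2, 4, 61, 84, 92}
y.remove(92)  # {2, 4, 61, 84}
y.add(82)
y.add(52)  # {2, 4, 52, 61, 82, 84}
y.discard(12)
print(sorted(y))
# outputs [2, 4, 52, 61, 82, 84]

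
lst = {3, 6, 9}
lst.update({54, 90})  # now {3, 6, 9, 54, 90}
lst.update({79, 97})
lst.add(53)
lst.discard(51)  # {3, 6, 9, 53, 54, 79, 90, 97}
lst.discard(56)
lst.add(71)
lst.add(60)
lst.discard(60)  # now {3, 6, 9, 53, 54, 71, 79, 90, 97}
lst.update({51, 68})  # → {3, 6, 9, 51, 53, 54, 68, 71, 79, 90, 97}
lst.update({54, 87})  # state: {3, 6, 9, 51, 53, 54, 68, 71, 79, 87, 90, 97}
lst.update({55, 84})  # {3, 6, 9, 51, 53, 54, 55, 68, 71, 79, 84, 87, 90, 97}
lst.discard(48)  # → {3, 6, 9, 51, 53, 54, 55, 68, 71, 79, 84, 87, 90, 97}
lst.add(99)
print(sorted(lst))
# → [3, 6, 9, 51, 53, 54, 55, 68, 71, 79, 84, 87, 90, 97, 99]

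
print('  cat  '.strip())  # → cat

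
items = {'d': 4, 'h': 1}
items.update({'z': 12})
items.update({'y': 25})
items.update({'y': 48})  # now {'d': 4, 'h': 1, 'z': 12, 'y': 48}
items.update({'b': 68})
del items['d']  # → {'h': 1, 'z': 12, 'y': 48, 'b': 68}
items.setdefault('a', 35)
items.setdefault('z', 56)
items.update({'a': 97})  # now {'h': 1, 'z': 12, 'y': 48, 'b': 68, 'a': 97}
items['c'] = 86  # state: {'h': 1, 'z': 12, 'y': 48, 'b': 68, 'a': 97, 'c': 86}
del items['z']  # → {'h': 1, 'y': 48, 'b': 68, 'a': 97, 'c': 86}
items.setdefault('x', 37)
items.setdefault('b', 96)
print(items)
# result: {'h': 1, 'y': 48, 'b': 68, 'a': 97, 'c': 86, 'x': 37}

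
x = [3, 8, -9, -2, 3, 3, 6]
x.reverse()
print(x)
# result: [6, 3, 3, -2, -9, 8, 3]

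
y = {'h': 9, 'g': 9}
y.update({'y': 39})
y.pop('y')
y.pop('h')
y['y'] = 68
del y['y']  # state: {'g': 9}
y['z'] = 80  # {'g': 9, 'z': 80}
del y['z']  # {'g': 9}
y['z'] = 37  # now {'g': 9, 'z': 37}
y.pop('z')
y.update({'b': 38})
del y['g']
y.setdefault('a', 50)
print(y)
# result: {'b': 38, 'a': 50}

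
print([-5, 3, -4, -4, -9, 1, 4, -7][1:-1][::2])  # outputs [3, -4, 1]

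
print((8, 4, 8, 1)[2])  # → 8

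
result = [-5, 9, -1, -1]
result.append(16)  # [-5, 9, -1, -1, 16]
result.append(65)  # [-5, 9, -1, -1, 16, 65]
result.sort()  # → [-5, -1, -1, 9, 16, 65]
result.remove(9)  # [-5, -1, -1, 16, 65]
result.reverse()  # [65, 16, -1, -1, -5]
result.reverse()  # [-5, -1, -1, 16, 65]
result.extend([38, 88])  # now [-5, -1, -1, 16, 65, 38, 88]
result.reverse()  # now [88, 38, 65, 16, -1, -1, -5]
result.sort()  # [-5, -1, -1, 16, 38, 65, 88]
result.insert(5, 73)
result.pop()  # 88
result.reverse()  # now [65, 73, 38, 16, -1, -1, -5]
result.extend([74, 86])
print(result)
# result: [65, 73, 38, 16, -1, -1, -5, 74, 86]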